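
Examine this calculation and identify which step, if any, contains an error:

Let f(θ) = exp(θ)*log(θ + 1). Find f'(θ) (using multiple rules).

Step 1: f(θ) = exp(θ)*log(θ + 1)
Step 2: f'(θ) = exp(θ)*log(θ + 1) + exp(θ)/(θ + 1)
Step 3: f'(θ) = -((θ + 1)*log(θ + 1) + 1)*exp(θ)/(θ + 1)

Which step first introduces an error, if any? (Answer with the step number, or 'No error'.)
Step 3

Step 3 is incorrect due to a sign flip.
The step shows: -((θ + 1)*log(θ + 1) + 1)*exp(θ)/(θ + 1)
The correct value should be: ((θ + 1)*log(θ + 1) + 1)*exp(θ)/(θ + 1)

Explanation: The sign of the whole expression was flipped: the term ((θ + 1)*log(θ + 1) + 1)*exp(θ)/(θ + 1) was incorrectly written as -((θ + 1)*log(θ + 1) + 1)*exp(θ)/(θ + 1)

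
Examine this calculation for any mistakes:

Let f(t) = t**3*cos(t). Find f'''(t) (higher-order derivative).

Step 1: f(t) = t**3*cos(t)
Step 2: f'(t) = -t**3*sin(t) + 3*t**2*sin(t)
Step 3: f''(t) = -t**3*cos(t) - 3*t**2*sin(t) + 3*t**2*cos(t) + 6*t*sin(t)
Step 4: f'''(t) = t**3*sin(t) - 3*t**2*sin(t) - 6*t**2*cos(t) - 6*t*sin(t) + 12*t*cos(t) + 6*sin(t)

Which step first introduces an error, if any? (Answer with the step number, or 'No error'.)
Step 2

Step 2 is incorrect due to a wrong trig function.
The step shows: -t**3*sin(t) + 3*t**2*sin(t)
The correct value should be: -t**3*sin(t) + 3*t**2*cos(t)

Explanation: cos(t) was incorrectly written as sin(t): the term 3*t**2*cos(t) was incorrectly written as 3*t**2*sin(t)
The later steps are derived from this incorrect expression, so the error originates in Step 2.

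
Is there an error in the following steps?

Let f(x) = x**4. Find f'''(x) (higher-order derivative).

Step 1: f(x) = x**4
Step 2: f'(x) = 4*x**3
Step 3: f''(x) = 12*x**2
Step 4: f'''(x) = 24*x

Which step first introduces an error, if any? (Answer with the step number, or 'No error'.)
No error

All steps in this derivation are correct.
The final answer f'''(x) = 24*x is valid.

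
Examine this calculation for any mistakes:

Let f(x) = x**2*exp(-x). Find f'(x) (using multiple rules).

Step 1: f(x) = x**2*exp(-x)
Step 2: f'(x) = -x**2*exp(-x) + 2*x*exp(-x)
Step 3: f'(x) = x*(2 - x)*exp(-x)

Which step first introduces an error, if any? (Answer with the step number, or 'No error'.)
No error

All steps in this derivation are correct.
The final answer f'(x) = x*(2 - x)*exp(-x) is valid.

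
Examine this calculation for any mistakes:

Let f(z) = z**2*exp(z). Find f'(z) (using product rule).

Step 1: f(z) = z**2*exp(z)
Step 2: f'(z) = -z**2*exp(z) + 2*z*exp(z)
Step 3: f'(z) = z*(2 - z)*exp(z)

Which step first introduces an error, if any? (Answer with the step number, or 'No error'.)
Step 2

Step 2 is incorrect due to a sign flip.
The step shows: -z**2*exp(z) + 2*z*exp(z)
The correct value should be: z**2*exp(z) + 2*z*exp(z)

Explanation: The sign of one term was flipped: the term z**2*exp(z) was incorrectly written as -z**2*exp(z)
The later steps are derived from this incorrect expression, so the error originates in Step 2.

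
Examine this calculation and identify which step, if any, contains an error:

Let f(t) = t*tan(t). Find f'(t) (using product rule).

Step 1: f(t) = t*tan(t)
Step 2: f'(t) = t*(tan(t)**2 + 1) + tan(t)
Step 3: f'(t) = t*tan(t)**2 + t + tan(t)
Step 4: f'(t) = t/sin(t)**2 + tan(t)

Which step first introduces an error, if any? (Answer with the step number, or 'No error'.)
Step 4

Step 4 is incorrect due to a wrong trig function.
The step shows: t/sin(t)**2 + tan(t)
The correct value should be: t/cos(t)**2 + tan(t)

Explanation: cos(t) was incorrectly written as sin(t): the term t/cos(t)**2 was incorrectly written as t/sin(t)**2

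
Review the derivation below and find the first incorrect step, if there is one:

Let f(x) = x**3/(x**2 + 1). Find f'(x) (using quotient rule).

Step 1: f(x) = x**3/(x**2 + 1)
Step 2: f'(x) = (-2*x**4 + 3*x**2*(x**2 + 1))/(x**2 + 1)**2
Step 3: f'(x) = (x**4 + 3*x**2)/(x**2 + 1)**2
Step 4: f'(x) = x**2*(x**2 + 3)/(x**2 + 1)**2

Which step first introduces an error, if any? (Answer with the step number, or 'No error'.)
No error

All steps in this derivation are correct.
The final answer f'(x) = x**2*(x**2 + 3)/(x**2 + 1)**2 is valid.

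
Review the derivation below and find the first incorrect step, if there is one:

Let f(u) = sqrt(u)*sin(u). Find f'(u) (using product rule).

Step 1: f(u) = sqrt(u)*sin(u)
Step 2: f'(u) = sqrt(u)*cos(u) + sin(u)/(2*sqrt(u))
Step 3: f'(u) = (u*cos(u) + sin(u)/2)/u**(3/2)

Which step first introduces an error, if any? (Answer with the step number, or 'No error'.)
Step 3

Step 3 is incorrect due to a wrong exponent.
The step shows: (u*cos(u) + sin(u)/2)/u**(3/2)
The correct value should be: (u*cos(u) + sin(u)/2)/sqrt(u)

Explanation: The exponent -1/2 on u was incorrectly written as -3/2: the term (u*cos(u) + sin(u)/2)/sqrt(u) was incorrectly written as (u*cos(u) + sin(u)/2)/u**(3/2)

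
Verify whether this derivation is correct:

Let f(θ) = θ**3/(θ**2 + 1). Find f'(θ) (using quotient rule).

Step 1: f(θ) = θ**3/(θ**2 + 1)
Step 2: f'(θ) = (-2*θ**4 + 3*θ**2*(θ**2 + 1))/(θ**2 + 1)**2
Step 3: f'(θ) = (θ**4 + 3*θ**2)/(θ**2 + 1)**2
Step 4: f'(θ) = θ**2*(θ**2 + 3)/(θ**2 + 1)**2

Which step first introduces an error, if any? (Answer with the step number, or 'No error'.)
No error

All steps in this derivation are correct.
The final answer f'(θ) = θ**2*(θ**2 + 3)/(θ**2 + 1)**2 is valid.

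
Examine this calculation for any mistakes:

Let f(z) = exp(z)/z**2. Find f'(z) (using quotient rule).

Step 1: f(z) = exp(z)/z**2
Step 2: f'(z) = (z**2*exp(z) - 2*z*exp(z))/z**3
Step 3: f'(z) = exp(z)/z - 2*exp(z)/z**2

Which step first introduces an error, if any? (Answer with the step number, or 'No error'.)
Step 2

Step 2 is incorrect due to a wrong exponent.
The step shows: (z**2*exp(z) - 2*z*exp(z))/z**3
The correct value should be: (z**2*exp(z) - 2*z*exp(z))/z**4

Explanation: The exponent -4 on z was incorrectly written as -3: the term (z**2*exp(z) - 2*z*exp(z))/z**4 was incorrectly written as (z**2*exp(z) - 2*z*exp(z))/z**3
The later steps are derived from this incorrect expression, so the error originates in Step 2.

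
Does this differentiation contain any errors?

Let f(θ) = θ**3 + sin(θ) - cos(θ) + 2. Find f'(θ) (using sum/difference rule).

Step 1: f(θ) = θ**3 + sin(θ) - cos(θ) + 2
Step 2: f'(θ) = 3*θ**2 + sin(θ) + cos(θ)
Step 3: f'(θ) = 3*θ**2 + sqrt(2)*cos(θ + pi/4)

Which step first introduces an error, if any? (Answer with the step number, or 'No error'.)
Step 3

Step 3 is incorrect due to a wrong trig function.
The step shows: 3*θ**2 + sqrt(2)*cos(θ + pi/4)
The correct value should be: 3*θ**2 + sqrt(2)*sin(θ + pi/4)

Explanation: sin(θ + pi/4) was incorrectly written as cos(θ + pi/4): the term sqrt(2)*sin(θ + pi/4) was incorrectly written as sqrt(2)*cos(θ + pi/4)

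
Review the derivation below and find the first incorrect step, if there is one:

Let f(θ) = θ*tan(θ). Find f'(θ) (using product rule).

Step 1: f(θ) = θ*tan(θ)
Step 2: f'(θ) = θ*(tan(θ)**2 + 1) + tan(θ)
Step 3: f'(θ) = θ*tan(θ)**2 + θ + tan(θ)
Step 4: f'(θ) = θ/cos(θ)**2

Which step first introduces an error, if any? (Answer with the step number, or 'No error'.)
Step 4

Step 4 is incorrect due to a dropped term.
The step shows: θ/cos(θ)**2
The correct value should be: θ/cos(θ)**2 + tan(θ)

Explanation: A term was dropped: the term tan(θ) was incorrectly omitted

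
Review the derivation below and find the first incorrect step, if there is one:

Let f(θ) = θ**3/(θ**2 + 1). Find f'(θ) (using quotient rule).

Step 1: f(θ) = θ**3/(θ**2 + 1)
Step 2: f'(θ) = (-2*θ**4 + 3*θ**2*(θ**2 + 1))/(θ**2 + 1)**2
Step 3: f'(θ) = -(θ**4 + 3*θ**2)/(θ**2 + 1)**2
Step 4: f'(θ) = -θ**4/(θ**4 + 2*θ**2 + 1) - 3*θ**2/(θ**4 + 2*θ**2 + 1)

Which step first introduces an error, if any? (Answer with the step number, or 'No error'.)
Step 3

Step 3 is incorrect due to a sign flip.
The step shows: -(θ**4 + 3*θ**2)/(θ**2 + 1)**2
The correct value should be: (θ**4 + 3*θ**2)/(θ**2 + 1)**2

Explanation: The sign of the whole expression was flipped: the term (θ**4 + 3*θ**2)/(θ**2 + 1)**2 was incorrectly written as -(θ**4 + 3*θ**2)/(θ**2 + 1)**2
The later steps are derived from this incorrect expression, so the error originates in Step 3.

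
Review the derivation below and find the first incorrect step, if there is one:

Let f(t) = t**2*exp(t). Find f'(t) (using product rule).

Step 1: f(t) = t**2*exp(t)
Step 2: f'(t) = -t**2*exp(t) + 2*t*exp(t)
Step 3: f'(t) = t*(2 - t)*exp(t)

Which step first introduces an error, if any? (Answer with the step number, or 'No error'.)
Step 2

Step 2 is incorrect due to a sign flip.
The step shows: -t**2*exp(t) + 2*t*exp(t)
The correct value should be: t**2*exp(t) + 2*t*exp(t)

Explanation: The sign of one term was flipped: the term t**2*exp(t) was incorrectly written as -t**2*exp(t)
The later steps are derived from this incorrect expression, so the error originates in Step 2.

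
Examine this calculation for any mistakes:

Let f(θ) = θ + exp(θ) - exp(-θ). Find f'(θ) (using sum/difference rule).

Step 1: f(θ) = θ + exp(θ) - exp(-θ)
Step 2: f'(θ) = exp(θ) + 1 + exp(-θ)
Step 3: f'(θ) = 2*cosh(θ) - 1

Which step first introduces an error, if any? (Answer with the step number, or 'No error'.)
Step 3

Step 3 is incorrect due to a sign flip.
The step shows: 2*cosh(θ) - 1
The correct value should be: 2*cosh(θ) + 1

Explanation: The sign of one term was flipped: the term 1 was incorrectly written as -1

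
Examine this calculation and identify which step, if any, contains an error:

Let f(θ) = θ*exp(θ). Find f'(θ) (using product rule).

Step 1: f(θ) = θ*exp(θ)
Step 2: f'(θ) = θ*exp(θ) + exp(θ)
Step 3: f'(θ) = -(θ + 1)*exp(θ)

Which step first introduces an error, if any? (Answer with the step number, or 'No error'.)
Step 3

Step 3 is incorrect due to a sign flip.
The step shows: -(θ + 1)*exp(θ)
The correct value should be: (θ + 1)*exp(θ)

Explanation: The sign of the whole expression was flipped: the term (θ + 1)*exp(θ) was incorrectly written as -(θ + 1)*exp(θ)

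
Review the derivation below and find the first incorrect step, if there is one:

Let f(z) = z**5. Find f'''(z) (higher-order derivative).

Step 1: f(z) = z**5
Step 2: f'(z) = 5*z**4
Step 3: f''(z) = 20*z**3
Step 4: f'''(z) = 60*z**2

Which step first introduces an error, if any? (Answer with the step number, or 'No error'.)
No error

All steps in this derivation are correct.
The final answer f'''(z) = 60*z**2 is valid.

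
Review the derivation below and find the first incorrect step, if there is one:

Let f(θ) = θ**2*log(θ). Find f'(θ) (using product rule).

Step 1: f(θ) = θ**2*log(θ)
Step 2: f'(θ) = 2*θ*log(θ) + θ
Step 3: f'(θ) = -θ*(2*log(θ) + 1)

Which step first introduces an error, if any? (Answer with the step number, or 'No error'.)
Step 3

Step 3 is incorrect due to a sign flip.
The step shows: -θ*(2*log(θ) + 1)
The correct value should be: θ*(2*log(θ) + 1)

Explanation: The sign of the whole expression was flipped: the term θ*(2*log(θ) + 1) was incorrectly written as -θ*(2*log(θ) + 1)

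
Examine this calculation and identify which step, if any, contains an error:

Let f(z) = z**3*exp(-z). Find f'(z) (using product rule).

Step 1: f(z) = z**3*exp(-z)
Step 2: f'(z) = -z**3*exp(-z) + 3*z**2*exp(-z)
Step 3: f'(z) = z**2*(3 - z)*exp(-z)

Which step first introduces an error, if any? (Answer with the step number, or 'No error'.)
No error

All steps in this derivation are correct.
The final answer f'(z) = z**2*(3 - z)*exp(-z) is valid.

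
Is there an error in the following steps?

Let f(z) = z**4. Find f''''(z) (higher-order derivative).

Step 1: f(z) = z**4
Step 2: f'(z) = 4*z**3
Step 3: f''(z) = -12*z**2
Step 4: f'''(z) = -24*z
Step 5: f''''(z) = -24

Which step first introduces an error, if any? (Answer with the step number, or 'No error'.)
Step 3

Step 3 is incorrect due to a sign flip.
The step shows: -12*z**2
The correct value should be: 12*z**2

Explanation: The sign of the whole expression was flipped: the term 12*z**2 was incorrectly written as -12*z**2
The later steps are derived from this incorrect expression, so the error originates in Step 3.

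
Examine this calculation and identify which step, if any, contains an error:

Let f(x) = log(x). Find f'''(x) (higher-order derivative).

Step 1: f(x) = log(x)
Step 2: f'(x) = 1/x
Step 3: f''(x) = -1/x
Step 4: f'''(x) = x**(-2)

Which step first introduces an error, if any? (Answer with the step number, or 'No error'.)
Step 3

Step 3 is incorrect due to a wrong exponent.
The step shows: -1/x
The correct value should be: -1/x**2

Explanation: The exponent -2 on x was incorrectly written as -1: the term -1/x**2 was incorrectly written as -1/x
The later steps are derived from this incorrect expression, so the error originates in Step 3.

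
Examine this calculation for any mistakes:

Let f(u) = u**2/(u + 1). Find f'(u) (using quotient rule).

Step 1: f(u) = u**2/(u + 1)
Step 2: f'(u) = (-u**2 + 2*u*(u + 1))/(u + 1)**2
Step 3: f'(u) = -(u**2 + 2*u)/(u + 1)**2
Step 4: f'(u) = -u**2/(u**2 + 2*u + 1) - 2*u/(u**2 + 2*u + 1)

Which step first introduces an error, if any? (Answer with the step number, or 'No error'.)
Step 3

Step 3 is incorrect due to a sign flip.
The step shows: -(u**2 + 2*u)/(u + 1)**2
The correct value should be: (u**2 + 2*u)/(u + 1)**2

Explanation: The sign of the whole expression was flipped: the term (u**2 + 2*u)/(u + 1)**2 was incorrectly written as -(u**2 + 2*u)/(u + 1)**2
The later steps are derived from this incorrect expression, so the error originates in Step 3.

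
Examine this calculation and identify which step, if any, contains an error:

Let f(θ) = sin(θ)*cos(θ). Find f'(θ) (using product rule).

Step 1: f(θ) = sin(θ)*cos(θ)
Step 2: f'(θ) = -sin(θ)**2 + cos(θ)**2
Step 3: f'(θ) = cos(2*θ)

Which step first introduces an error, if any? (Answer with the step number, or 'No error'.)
No error

All steps in this derivation are correct.
The final answer f'(θ) = cos(2*θ) is valid.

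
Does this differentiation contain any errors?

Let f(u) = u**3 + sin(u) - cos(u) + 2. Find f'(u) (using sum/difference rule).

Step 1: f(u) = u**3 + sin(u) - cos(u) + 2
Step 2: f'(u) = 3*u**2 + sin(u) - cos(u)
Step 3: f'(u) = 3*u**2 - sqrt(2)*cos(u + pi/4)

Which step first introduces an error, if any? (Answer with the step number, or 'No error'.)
Step 2

Step 2 is incorrect due to a sign flip.
The step shows: 3*u**2 + sin(u) - cos(u)
The correct value should be: 3*u**2 + sin(u) + cos(u)

Explanation: The sign of one term was flipped: the term cos(u) was incorrectly written as -cos(u)
The later steps are derived from this incorrect expression, so the error originates in Step 2.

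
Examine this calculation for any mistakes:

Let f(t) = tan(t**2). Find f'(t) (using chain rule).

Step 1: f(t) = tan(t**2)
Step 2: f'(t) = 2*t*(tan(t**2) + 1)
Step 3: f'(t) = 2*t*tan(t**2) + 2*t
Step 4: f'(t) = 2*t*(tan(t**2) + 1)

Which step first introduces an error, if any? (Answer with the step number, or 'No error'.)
Step 2

Step 2 is incorrect due to a wrong exponent.
The step shows: 2*t*(tan(t**2) + 1)
The correct value should be: 2*t*(tan(t**2)**2 + 1)

Explanation: The exponent 2 on tan(t**2) was incorrectly written as 1: the term 2*t*(tan(t**2)**2 + 1) was incorrectly written as 2*t*(tan(t**2) + 1)
The later steps are derived from this incorrect expression, so the error originates in Step 2.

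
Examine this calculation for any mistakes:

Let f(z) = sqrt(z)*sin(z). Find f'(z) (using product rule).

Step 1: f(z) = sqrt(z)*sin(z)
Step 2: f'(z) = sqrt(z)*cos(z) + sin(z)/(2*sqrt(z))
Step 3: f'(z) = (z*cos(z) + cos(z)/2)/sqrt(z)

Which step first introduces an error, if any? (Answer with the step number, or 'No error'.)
Step 3

Step 3 is incorrect due to a wrong trig function.
The step shows: (z*cos(z) + cos(z)/2)/sqrt(z)
The correct value should be: (z*cos(z) + sin(z)/2)/sqrt(z)

Explanation: sin(z) was incorrectly written as cos(z): the term (z*cos(z) + sin(z)/2)/sqrt(z) was incorrectly written as (z*cos(z) + cos(z)/2)/sqrt(z)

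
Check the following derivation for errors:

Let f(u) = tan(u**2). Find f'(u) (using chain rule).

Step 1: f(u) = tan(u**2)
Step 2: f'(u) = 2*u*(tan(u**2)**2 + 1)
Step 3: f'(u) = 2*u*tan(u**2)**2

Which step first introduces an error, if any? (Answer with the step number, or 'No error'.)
Step 3

Step 3 is incorrect due to a dropped term.
The step shows: 2*u*tan(u**2)**2
The correct value should be: 2*u*tan(u**2)**2 + 2*u

Explanation: A term was dropped: the term 2*u was incorrectly omitted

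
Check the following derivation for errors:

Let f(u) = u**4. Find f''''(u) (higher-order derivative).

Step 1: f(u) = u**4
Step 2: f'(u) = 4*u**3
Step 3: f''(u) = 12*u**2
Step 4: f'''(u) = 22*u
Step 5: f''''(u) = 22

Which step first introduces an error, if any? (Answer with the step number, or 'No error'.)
Step 4

Step 4 is incorrect due to a wrong coefficient.
The step shows: 22*u
The correct value should be: 24*u

Explanation: The coefficient 24 was incorrectly written as 22: the term 24*u was incorrectly written as 22*u
The later steps are derived from this incorrect expression, so the error originates in Step 4.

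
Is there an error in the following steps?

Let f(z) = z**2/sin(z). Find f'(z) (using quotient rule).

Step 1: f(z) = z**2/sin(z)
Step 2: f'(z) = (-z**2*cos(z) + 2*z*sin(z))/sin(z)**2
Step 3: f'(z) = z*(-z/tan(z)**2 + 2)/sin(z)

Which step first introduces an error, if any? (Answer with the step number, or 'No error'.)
Step 3

Step 3 is incorrect due to a wrong exponent.
The step shows: z*(-z/tan(z)**2 + 2)/sin(z)
The correct value should be: z*(-z/tan(z) + 2)/sin(z)

Explanation: The exponent -1 on tan(z) was incorrectly written as -2: the term z*(-z/tan(z) + 2)/sin(z) was incorrectly written as z*(-z/tan(z)**2 + 2)/sin(z)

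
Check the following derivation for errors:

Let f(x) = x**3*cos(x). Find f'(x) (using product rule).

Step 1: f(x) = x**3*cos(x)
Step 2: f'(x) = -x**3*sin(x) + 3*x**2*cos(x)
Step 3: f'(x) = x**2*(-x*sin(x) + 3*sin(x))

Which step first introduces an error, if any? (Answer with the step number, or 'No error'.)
Step 3

Step 3 is incorrect due to a wrong trig function.
The step shows: x**2*(-x*sin(x) + 3*sin(x))
The correct value should be: x**2*(-x*sin(x) + 3*cos(x))

Explanation: cos(x) was incorrectly written as sin(x): the term x**2*(-x*sin(x) + 3*cos(x)) was incorrectly written as x**2*(-x*sin(x) + 3*sin(x))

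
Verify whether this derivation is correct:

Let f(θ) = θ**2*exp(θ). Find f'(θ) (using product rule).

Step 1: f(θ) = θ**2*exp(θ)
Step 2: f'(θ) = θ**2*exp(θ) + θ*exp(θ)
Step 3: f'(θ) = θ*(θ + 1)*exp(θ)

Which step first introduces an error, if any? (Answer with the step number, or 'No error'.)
Step 2

Step 2 is incorrect due to a wrong coefficient.
The step shows: θ**2*exp(θ) + θ*exp(θ)
The correct value should be: θ**2*exp(θ) + 2*θ*exp(θ)

Explanation: The coefficient 2 was incorrectly written as 1: the term 2*θ*exp(θ) was incorrectly written as θ*exp(θ)
The later steps are derived from this incorrect expression, so the error originates in Step 2.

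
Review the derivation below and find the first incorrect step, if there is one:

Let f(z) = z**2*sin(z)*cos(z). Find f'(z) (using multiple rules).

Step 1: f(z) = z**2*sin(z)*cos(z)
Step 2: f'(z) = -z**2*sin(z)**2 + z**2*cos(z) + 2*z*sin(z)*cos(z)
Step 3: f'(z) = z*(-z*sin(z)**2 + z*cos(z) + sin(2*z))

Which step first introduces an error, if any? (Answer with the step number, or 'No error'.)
Step 2

Step 2 is incorrect due to a wrong exponent.
The step shows: -z**2*sin(z)**2 + z**2*cos(z) + 2*z*sin(z)*cos(z)
The correct value should be: -z**2*sin(z)**2 + z**2*cos(z)**2 + 2*z*sin(z)*cos(z)

Explanation: The exponent 2 on cos(z) was incorrectly written as 1: the term z**2*cos(z)**2 was incorrectly written as z**2*cos(z)
The later steps are derived from this incorrect expression, so the error originates in Step 2.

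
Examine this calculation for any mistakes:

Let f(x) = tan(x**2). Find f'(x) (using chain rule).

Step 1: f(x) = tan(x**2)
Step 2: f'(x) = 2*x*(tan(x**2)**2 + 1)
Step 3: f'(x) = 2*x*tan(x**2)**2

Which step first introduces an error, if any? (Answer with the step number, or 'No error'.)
Step 3

Step 3 is incorrect due to a dropped term.
The step shows: 2*x*tan(x**2)**2
The correct value should be: 2*x*tan(x**2)**2 + 2*x

Explanation: A term was dropped: the term 2*x was incorrectly omitted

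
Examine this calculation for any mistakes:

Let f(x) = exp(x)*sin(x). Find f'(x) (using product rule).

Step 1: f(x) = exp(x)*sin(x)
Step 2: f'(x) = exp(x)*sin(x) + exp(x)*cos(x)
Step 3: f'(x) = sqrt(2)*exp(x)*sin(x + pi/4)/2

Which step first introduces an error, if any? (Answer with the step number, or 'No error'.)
Step 3

Step 3 is incorrect due to a wrong exponent.
The step shows: sqrt(2)*exp(x)*sin(x + pi/4)/2
The correct value should be: sqrt(2)*exp(x)*sin(x + pi/4)

Explanation: The exponent 1/2 on 2 was incorrectly written as -1/2: the term sqrt(2)*exp(x)*sin(x + pi/4) was incorrectly written as sqrt(2)*exp(x)*sin(x + pi/4)/2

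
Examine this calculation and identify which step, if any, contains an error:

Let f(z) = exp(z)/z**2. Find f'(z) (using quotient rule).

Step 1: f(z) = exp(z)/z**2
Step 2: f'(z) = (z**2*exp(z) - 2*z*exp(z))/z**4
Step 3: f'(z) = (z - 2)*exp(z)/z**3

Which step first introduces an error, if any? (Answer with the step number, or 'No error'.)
No error

All steps in this derivation are correct.
The final answer f'(z) = (z - 2)*exp(z)/z**3 is valid.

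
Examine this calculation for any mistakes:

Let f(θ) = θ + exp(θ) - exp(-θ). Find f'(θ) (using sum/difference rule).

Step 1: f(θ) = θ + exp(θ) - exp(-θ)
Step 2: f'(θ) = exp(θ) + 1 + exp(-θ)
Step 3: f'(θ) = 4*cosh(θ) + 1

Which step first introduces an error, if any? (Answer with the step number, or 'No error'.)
Step 3

Step 3 is incorrect due to a wrong coefficient.
The step shows: 4*cosh(θ) + 1
The correct value should be: 2*cosh(θ) + 1

Explanation: The coefficient 2 was incorrectly written as 4: the term 2*cosh(θ) was incorrectly written as 4*cosh(θ)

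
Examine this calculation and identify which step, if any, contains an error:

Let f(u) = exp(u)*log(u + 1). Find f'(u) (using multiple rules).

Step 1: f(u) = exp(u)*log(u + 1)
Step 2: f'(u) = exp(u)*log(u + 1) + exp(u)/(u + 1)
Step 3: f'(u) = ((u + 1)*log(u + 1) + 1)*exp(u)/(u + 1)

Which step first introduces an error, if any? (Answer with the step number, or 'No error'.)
No error

All steps in this derivation are correct.
The final answer f'(u) = ((u + 1)*log(u + 1) + 1)*exp(u)/(u + 1) is valid.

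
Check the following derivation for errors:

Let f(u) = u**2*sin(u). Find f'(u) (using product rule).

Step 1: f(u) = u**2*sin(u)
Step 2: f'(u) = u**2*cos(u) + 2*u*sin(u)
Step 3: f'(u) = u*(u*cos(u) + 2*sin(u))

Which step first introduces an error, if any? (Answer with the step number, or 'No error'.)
No error

All steps in this derivation are correct.
The final answer f'(u) = u*(u*cos(u) + 2*sin(u)) is valid.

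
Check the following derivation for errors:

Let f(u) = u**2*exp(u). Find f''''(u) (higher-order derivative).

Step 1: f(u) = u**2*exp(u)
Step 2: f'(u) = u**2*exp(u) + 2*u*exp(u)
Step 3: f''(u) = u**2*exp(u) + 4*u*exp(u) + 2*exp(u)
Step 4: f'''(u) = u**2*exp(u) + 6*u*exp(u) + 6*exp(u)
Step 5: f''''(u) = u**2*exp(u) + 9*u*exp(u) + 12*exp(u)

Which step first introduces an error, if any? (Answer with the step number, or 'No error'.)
Step 5

Step 5 is incorrect due to a wrong coefficient.
The step shows: u**2*exp(u) + 9*u*exp(u) + 12*exp(u)
The correct value should be: u**2*exp(u) + 8*u*exp(u) + 12*exp(u)

Explanation: The coefficient 8 was incorrectly written as 9: the term 8*u*exp(u) was incorrectly written as 9*u*exp(u)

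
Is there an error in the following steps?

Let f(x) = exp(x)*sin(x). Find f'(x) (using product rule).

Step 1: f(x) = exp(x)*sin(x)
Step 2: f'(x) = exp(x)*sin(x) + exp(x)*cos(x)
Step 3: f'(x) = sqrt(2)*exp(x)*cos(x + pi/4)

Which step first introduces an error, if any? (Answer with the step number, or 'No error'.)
Step 3

Step 3 is incorrect due to a wrong trig function.
The step shows: sqrt(2)*exp(x)*cos(x + pi/4)
The correct value should be: sqrt(2)*exp(x)*sin(x + pi/4)

Explanation: sin(x + pi/4) was incorrectly written as cos(x + pi/4): the term sqrt(2)*exp(x)*sin(x + pi/4) was incorrectly written as sqrt(2)*exp(x)*cos(x + pi/4)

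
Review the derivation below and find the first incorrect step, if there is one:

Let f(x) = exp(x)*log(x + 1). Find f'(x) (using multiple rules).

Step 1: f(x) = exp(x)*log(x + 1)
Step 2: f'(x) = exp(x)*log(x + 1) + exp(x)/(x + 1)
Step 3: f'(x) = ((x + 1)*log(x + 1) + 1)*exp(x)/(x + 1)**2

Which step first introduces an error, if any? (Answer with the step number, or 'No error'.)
Step 3

Step 3 is incorrect due to a wrong exponent.
The step shows: ((x + 1)*log(x + 1) + 1)*exp(x)/(x + 1)**2
The correct value should be: ((x + 1)*log(x + 1) + 1)*exp(x)/(x + 1)

Explanation: The exponent -1 on x + 1 was incorrectly written as -2: the term ((x + 1)*log(x + 1) + 1)*exp(x)/(x + 1) was incorrectly written as ((x + 1)*log(x + 1) + 1)*exp(x)/(x + 1)**2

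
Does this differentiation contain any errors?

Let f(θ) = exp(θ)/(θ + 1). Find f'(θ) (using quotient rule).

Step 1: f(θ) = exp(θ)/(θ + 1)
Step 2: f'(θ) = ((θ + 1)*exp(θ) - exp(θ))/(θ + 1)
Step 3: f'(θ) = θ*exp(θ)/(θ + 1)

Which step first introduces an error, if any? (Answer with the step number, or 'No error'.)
Step 2

Step 2 is incorrect due to a wrong exponent.
The step shows: ((θ + 1)*exp(θ) - exp(θ))/(θ + 1)
The correct value should be: ((θ + 1)*exp(θ) - exp(θ))/(θ + 1)**2

Explanation: The exponent -2 on θ + 1 was incorrectly written as -1: the term ((θ + 1)*exp(θ) - exp(θ))/(θ + 1)**2 was incorrectly written as ((θ + 1)*exp(θ) - exp(θ))/(θ + 1)
The later steps are derived from this incorrect expression, so the error originates in Step 2.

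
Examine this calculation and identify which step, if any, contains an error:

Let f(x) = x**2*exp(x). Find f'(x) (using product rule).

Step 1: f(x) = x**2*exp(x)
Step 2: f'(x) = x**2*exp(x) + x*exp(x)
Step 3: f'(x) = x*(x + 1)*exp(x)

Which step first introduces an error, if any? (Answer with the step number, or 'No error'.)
Step 2

Step 2 is incorrect due to a wrong coefficient.
The step shows: x**2*exp(x) + x*exp(x)
The correct value should be: x**2*exp(x) + 2*x*exp(x)

Explanation: The coefficient 2 was incorrectly written as 1: the term 2*x*exp(x) was incorrectly written as x*exp(x)
The later steps are derived from this incorrect expression, so the error originates in Step 2.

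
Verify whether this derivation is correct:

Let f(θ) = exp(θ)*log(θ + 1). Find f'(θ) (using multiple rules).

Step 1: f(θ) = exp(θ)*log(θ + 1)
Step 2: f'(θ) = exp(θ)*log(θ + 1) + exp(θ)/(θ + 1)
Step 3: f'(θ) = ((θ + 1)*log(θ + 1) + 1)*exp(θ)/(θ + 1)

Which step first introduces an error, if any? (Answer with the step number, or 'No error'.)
No error

All steps in this derivation are correct.
The final answer f'(θ) = ((θ + 1)*log(θ + 1) + 1)*exp(θ)/(θ + 1) is valid.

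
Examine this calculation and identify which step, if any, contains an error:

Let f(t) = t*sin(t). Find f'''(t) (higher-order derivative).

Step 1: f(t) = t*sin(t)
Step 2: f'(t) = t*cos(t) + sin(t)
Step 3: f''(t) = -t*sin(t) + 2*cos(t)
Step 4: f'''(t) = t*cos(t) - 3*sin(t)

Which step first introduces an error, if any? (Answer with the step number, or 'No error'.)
Step 4

Step 4 is incorrect due to a sign flip.
The step shows: t*cos(t) - 3*sin(t)
The correct value should be: -t*cos(t) - 3*sin(t)

Explanation: The sign of one term was flipped: the term -t*cos(t) was incorrectly written as t*cos(t)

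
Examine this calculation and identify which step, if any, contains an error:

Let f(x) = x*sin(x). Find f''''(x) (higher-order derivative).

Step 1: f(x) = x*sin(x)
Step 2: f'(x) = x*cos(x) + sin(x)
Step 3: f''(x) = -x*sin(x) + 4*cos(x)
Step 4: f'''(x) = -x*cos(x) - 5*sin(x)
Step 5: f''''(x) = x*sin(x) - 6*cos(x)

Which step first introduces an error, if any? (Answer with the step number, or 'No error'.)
Step 3

Step 3 is incorrect due to a wrong coefficient.
The step shows: -x*sin(x) + 4*cos(x)
The correct value should be: -x*sin(x) + 2*cos(x)

Explanation: The coefficient 2 was incorrectly written as 4: the term 2*cos(x) was incorrectly written as 4*cos(x)
The later steps are derived from this incorrect expression, so the error originates in Step 3.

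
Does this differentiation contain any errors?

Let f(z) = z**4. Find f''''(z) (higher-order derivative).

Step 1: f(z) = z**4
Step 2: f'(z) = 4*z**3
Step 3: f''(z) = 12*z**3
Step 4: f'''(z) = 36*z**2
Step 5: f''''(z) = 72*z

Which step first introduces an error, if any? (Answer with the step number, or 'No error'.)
Step 3

Step 3 is incorrect due to a wrong exponent.
The step shows: 12*z**3
The correct value should be: 12*z**2

Explanation: The exponent 2 on z was incorrectly written as 3: the term 12*z**2 was incorrectly written as 12*z**3
The later steps are derived from this incorrect expression, so the error originates in Step 3.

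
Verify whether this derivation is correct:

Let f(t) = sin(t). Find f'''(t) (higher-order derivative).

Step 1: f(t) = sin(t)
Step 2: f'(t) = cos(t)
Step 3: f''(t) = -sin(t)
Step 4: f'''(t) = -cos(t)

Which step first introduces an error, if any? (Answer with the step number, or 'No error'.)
No error

All steps in this derivation are correct.
The final answer f'''(t) = -cos(t) is valid.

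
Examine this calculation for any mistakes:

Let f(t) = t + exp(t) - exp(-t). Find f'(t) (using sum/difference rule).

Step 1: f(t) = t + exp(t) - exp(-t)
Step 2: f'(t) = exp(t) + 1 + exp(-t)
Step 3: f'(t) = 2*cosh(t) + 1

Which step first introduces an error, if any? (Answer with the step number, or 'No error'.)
No error

All steps in this derivation are correct.
The final answer f'(t) = 2*cosh(t) + 1 is valid.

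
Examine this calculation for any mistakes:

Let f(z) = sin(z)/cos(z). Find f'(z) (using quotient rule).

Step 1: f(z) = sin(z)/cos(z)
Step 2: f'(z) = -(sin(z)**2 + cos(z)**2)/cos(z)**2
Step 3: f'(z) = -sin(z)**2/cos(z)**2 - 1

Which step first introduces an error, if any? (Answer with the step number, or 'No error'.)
Step 2

Step 2 is incorrect due to a sign flip.
The step shows: -(sin(z)**2 + cos(z)**2)/cos(z)**2
The correct value should be: (sin(z)**2 + cos(z)**2)/cos(z)**2

Explanation: The sign of the whole expression was flipped: the term (sin(z)**2 + cos(z)**2)/cos(z)**2 was incorrectly written as -(sin(z)**2 + cos(z)**2)/cos(z)**2
The later steps are derived from this incorrect expression, so the error originates in Step 2.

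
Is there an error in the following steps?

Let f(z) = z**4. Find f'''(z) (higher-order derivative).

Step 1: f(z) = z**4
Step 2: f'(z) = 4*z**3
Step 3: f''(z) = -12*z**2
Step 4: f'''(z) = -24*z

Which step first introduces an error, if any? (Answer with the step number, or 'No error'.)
Step 3

Step 3 is incorrect due to a sign flip.
The step shows: -12*z**2
The correct value should be: 12*z**2

Explanation: The sign of the whole expression was flipped: the term 12*z**2 was incorrectly written as -12*z**2
The later steps are derived from this incorrect expression, so the error originates in Step 3.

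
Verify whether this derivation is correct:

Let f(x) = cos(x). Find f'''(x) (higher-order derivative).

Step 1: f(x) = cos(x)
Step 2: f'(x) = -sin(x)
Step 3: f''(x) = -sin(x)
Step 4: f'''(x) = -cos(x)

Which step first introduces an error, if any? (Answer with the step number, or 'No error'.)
Step 3

Step 3 is incorrect due to a wrong trig function.
The step shows: -sin(x)
The correct value should be: -cos(x)

Explanation: cos(x) was incorrectly written as sin(x): the term -cos(x) was incorrectly written as -sin(x)
The later steps are derived from this incorrect expression, so the error originates in Step 3.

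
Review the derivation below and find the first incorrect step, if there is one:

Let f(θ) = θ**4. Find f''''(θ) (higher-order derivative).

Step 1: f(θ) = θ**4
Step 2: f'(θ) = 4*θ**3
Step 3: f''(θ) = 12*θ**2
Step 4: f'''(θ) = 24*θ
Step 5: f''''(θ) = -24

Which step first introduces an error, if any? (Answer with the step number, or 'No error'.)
Step 5

Step 5 is incorrect due to a sign flip.
The step shows: -24
The correct value should be: 24

Explanation: The sign of the whole expression was flipped: the term 24 was incorrectly written as -24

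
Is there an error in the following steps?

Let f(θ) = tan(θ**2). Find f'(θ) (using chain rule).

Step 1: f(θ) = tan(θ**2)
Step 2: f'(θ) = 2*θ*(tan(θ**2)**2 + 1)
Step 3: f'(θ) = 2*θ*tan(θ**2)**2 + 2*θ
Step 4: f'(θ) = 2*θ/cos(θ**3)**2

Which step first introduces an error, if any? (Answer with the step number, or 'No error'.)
Step 4

Step 4 is incorrect due to a wrong exponent.
The step shows: 2*θ/cos(θ**3)**2
The correct value should be: 2*θ/cos(θ**2)**2

Explanation: The exponent 2 on θ was incorrectly written as 3: the term 2*θ/cos(θ**2)**2 was incorrectly written as 2*θ/cos(θ**3)**2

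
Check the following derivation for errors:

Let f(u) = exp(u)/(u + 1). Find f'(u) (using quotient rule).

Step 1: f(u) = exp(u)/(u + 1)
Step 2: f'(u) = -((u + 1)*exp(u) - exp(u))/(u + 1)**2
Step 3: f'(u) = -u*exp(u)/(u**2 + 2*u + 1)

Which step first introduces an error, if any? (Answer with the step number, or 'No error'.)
Step 2

Step 2 is incorrect due to a sign flip.
The step shows: -((u + 1)*exp(u) - exp(u))/(u + 1)**2
The correct value should be: ((u + 1)*exp(u) - exp(u))/(u + 1)**2

Explanation: The sign of the whole expression was flipped: the term ((u + 1)*exp(u) - exp(u))/(u + 1)**2 was incorrectly written as -((u + 1)*exp(u) - exp(u))/(u + 1)**2
The later steps are derived from this incorrect expression, so the error originates in Step 2.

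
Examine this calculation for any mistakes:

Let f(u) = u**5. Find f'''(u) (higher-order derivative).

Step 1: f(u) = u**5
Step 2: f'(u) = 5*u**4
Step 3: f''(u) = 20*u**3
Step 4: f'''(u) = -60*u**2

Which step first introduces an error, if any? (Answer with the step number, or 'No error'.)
Step 4

Step 4 is incorrect due to a sign flip.
The step shows: -60*u**2
The correct value should be: 60*u**2

Explanation: The sign of the whole expression was flipped: the term 60*u**2 was incorrectly written as -60*u**2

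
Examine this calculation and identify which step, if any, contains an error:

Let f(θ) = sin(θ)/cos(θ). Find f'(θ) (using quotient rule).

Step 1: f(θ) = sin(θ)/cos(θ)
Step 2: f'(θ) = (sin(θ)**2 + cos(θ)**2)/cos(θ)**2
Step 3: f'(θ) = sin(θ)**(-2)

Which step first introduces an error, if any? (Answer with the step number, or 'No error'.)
Step 3

Step 3 is incorrect due to a wrong trig function.
The step shows: sin(θ)**(-2)
The correct value should be: cos(θ)**(-2)

Explanation: cos(θ) was incorrectly written as sin(θ): the term cos(θ)**(-2) was incorrectly written as sin(θ)**(-2)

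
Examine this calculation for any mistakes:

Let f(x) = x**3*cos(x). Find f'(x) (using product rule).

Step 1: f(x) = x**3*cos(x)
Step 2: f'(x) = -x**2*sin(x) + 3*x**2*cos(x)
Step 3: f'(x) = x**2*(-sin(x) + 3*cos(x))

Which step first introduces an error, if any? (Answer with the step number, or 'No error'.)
Step 2

Step 2 is incorrect due to a wrong exponent.
The step shows: -x**2*sin(x) + 3*x**2*cos(x)
The correct value should be: -x**3*sin(x) + 3*x**2*cos(x)

Explanation: The exponent 3 on x was incorrectly written as 2: the term -x**3*sin(x) was incorrectly written as -x**2*sin(x)
The later steps are derived from this incorrect expression, so the error originates in Step 2.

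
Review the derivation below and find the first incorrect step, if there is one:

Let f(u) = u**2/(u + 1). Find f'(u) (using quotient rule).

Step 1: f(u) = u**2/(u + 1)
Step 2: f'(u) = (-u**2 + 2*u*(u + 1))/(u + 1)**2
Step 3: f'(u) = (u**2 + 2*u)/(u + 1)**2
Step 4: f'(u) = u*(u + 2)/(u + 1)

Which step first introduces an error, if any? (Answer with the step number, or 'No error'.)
Step 4

Step 4 is incorrect due to a wrong exponent.
The step shows: u*(u + 2)/(u + 1)
The correct value should be: u*(u + 2)/(u + 1)**2

Explanation: The exponent -2 on u + 1 was incorrectly written as -1: the term u*(u + 2)/(u + 1)**2 was incorrectly written as u*(u + 2)/(u + 1)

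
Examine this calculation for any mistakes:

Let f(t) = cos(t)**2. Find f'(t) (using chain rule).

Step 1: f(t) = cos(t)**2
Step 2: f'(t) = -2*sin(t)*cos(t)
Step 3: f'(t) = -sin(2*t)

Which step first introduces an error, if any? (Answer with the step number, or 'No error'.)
No error

All steps in this derivation are correct.
The final answer f'(t) = -sin(2*t) is valid.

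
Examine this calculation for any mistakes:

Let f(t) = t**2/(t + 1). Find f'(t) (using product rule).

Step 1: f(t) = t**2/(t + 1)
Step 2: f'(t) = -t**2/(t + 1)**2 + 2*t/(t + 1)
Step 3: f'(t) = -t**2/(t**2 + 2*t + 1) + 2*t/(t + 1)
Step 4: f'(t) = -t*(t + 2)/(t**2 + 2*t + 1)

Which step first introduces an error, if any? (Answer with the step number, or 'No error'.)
Step 4

Step 4 is incorrect due to a sign flip.
The step shows: -t*(t + 2)/(t**2 + 2*t + 1)
The correct value should be: t*(t + 2)/(t**2 + 2*t + 1)

Explanation: The sign of the whole expression was flipped: the term t*(t + 2)/(t**2 + 2*t + 1) was incorrectly written as -t*(t + 2)/(t**2 + 2*t + 1)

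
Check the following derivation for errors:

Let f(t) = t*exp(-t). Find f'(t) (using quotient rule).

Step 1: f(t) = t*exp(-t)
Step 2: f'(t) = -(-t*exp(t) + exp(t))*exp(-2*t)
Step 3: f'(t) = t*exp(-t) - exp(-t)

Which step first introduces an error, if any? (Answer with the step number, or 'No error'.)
Step 2

Step 2 is incorrect due to a sign flip.
The step shows: -(-t*exp(t) + exp(t))*exp(-2*t)
The correct value should be: (-t*exp(t) + exp(t))*exp(-2*t)

Explanation: The sign of the whole expression was flipped: the term (-t*exp(t) + exp(t))*exp(-2*t) was incorrectly written as -(-t*exp(t) + exp(t))*exp(-2*t)
The later steps are derived from this incorrect expression, so the error originates in Step 2.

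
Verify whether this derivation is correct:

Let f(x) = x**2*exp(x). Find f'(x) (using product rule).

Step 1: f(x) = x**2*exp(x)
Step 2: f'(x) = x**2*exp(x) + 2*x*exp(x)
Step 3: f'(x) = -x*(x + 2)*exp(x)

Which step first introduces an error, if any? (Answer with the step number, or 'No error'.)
Step 3

Step 3 is incorrect due to a sign flip.
The step shows: -x*(x + 2)*exp(x)
The correct value should be: x*(x + 2)*exp(x)

Explanation: The sign of the whole expression was flipped: the term x*(x + 2)*exp(x) was incorrectly written as -x*(x + 2)*exp(x)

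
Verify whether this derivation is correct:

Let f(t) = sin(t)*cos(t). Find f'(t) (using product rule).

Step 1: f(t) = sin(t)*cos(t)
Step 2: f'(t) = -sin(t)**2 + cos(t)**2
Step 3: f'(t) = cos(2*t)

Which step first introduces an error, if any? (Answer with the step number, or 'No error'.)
No error

All steps in this derivation are correct.
The final answer f'(t) = cos(2*t) is valid.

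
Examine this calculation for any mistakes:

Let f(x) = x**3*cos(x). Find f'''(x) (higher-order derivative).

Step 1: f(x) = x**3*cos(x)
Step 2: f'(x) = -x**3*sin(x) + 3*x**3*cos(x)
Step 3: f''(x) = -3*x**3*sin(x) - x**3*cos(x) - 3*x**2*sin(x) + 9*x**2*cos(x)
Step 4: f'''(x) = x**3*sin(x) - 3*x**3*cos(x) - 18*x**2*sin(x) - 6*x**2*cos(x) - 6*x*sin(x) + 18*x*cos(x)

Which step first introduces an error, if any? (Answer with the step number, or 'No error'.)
Step 2

Step 2 is incorrect due to a wrong exponent.
The step shows: -x**3*sin(x) + 3*x**3*cos(x)
The correct value should be: -x**3*sin(x) + 3*x**2*cos(x)

Explanation: The exponent 2 on x was incorrectly written as 3: the term 3*x**2*cos(x) was incorrectly written as 3*x**3*cos(x)
The later steps are derived from this incorrect expression, so the error originates in Step 2.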